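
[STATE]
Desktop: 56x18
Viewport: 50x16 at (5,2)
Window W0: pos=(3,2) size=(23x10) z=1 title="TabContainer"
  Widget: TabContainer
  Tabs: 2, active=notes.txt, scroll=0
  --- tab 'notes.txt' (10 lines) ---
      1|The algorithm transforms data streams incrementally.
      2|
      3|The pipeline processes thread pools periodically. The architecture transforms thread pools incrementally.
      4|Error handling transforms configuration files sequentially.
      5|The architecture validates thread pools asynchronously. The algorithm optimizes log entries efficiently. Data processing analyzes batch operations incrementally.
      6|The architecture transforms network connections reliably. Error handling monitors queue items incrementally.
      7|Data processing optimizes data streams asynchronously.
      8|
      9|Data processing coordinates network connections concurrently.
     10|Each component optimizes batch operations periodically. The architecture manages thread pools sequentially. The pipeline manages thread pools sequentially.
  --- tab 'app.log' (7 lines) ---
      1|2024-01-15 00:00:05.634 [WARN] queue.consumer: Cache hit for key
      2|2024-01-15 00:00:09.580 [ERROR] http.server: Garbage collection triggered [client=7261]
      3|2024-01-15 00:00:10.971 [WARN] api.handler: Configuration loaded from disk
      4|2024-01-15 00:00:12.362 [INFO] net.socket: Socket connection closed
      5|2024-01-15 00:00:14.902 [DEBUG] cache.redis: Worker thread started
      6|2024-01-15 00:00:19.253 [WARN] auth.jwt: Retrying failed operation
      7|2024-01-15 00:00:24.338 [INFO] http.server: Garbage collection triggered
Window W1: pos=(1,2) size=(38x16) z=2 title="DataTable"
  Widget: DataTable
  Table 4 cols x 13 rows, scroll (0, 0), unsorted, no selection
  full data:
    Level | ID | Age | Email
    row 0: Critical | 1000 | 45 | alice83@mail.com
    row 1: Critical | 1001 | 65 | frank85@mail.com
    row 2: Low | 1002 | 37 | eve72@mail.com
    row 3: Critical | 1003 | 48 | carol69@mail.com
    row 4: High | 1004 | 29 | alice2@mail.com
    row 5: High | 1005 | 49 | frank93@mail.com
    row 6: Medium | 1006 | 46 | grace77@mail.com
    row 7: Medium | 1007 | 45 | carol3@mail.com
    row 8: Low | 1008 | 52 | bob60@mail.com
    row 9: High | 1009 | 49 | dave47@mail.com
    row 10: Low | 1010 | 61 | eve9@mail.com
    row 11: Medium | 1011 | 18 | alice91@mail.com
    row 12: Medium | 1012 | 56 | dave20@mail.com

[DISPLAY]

━━━━━━━━━━━━━━━━━━━━━━━━━━━━━━━━━┓                
taTable                          ┃                
─────────────────────────────────┨                
el   │ID  │Age│Email             ┃                
─────┼────┼───┼────────────────  ┃                
tical│1000│45 │alice83@mail.com  ┃                
tical│1001│65 │frank85@mail.com  ┃                
     │1002│37 │eve72@mail.com    ┃                
tical│1003│48 │carol69@mail.com  ┃                
h    │1004│29 │alice2@mail.com   ┃                
h    │1005│49 │frank93@mail.com  ┃                
ium  │1006│46 │grace77@mail.com  ┃                
ium  │1007│45 │carol3@mail.com   ┃                
     │1008│52 │bob60@mail.com    ┃                
h    │1009│49 │dave47@mail.com   ┃                
━━━━━━━━━━━━━━━━━━━━━━━━━━━━━━━━━┛                


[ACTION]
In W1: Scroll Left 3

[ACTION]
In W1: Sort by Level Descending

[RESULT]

━━━━━━━━━━━━━━━━━━━━━━━━━━━━━━━━━┓                
taTable                          ┃                
─────────────────────────────────┨                
el  ▼│ID  │Age│Email             ┃                
─────┼────┼───┼────────────────  ┃                
ium  │1006│46 │grace77@mail.com  ┃                
ium  │1007│45 │carol3@mail.com   ┃                
ium  │1011│18 │alice91@mail.com  ┃                
ium  │1012│56 │dave20@mail.com   ┃                
     │1002│37 │eve72@mail.com    ┃                
     │1008│52 │bob60@mail.com    ┃                
     │1010│61 │eve9@mail.com     ┃                
h    │1004│29 │alice2@mail.com   ┃                
h    │1005│49 │frank93@mail.com  ┃                
h    │1009│49 │dave47@mail.com   ┃                
━━━━━━━━━━━━━━━━━━━━━━━━━━━━━━━━━┛                


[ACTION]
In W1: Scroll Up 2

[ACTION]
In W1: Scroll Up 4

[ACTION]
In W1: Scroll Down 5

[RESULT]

━━━━━━━━━━━━━━━━━━━━━━━━━━━━━━━━━┓                
taTable                          ┃                
─────────────────────────────────┨                
el  ▼│ID  │Age│Email             ┃                
─────┼────┼───┼────────────────  ┃                
ium  │1012│56 │dave20@mail.com   ┃                
     │1002│37 │eve72@mail.com    ┃                
     │1008│52 │bob60@mail.com    ┃                
     │1010│61 │eve9@mail.com     ┃                
h    │1004│29 │alice2@mail.com   ┃                
h    │1005│49 │frank93@mail.com  ┃                
h    │1009│49 │dave47@mail.com   ┃                
tical│1000│45 │alice83@mail.com  ┃                
tical│1001│65 │frank85@mail.com  ┃                
tical│1003│48 │carol69@mail.com  ┃                
━━━━━━━━━━━━━━━━━━━━━━━━━━━━━━━━━┛                


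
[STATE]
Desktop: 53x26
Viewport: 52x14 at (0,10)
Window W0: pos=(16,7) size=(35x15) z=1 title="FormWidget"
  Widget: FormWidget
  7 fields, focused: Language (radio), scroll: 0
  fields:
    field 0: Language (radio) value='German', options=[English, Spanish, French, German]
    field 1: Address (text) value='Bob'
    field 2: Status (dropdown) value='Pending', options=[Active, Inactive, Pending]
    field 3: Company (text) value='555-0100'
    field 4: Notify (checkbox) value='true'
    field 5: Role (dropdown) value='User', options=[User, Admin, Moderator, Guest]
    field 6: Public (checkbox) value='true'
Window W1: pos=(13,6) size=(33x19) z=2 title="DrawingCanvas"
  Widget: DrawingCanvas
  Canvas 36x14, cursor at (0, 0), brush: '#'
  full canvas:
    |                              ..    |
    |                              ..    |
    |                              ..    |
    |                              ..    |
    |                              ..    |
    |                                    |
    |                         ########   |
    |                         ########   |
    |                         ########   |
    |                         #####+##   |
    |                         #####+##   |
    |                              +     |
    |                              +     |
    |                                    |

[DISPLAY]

             ┃                              .┃) Sp┃ 
             ┃                              .┃   ]┃ 
             ┃                              .┃  ▼]┃ 
             ┃                              .┃   ]┃ 
             ┃                               ┃    ┃ 
             ┃                         ######┃  ▼]┃ 
             ┃                         ######┃    ┃ 
             ┃                         ######┃    ┃ 
             ┃                         #####+┃    ┃ 
             ┃                         #####+┃    ┃ 
             ┃                              +┃    ┃ 
             ┃                              +┃━━━━┛ 
             ┃                               ┃      
             ┃                               ┃      


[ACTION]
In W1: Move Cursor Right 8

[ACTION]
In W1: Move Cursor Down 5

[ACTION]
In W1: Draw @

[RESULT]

             ┃                              .┃) Sp┃ 
             ┃                              .┃   ]┃ 
             ┃                              .┃  ▼]┃ 
             ┃                              .┃   ]┃ 
             ┃        @                      ┃    ┃ 
             ┃                         ######┃  ▼]┃ 
             ┃                         ######┃    ┃ 
             ┃                         ######┃    ┃ 
             ┃                         #####+┃    ┃ 
             ┃                         #####+┃    ┃ 
             ┃                              +┃    ┃ 
             ┃                              +┃━━━━┛ 
             ┃                               ┃      
             ┃                               ┃      


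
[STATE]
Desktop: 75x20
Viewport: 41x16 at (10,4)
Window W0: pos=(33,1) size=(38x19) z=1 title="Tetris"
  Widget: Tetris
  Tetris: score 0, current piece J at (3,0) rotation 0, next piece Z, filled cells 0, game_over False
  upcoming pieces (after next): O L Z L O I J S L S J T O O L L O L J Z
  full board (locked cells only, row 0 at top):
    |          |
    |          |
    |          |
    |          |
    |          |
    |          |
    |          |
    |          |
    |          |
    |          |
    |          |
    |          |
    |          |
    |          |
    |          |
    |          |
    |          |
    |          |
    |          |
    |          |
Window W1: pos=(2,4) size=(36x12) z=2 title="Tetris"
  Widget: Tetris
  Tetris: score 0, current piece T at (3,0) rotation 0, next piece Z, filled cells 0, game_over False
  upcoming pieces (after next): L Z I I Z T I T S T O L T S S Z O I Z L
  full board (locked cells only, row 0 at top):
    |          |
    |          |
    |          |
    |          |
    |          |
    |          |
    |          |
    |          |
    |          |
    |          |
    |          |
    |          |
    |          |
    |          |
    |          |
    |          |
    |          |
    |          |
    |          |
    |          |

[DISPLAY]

━━━━━━━━━━━━━━━━━━━━━━━━━━━┓      │Next: 
                           ┃      │▓▓    
───────────────────────────┨      │ ▓▓   
   │Next:                  ┃      │      
   │▓▓                     ┃      │      
   │ ▓▓                    ┃      │      
   │                       ┃      │Score:
   │                       ┃      │0     
   │                       ┃      │      
   │Score:                 ┃      │      
   │0                      ┃      │      
━━━━━━━━━━━━━━━━━━━━━━━━━━━┛      │      
                       ┃          │      
                       ┃          │      
                       ┃          │      
                       ┗━━━━━━━━━━━━━━━━━


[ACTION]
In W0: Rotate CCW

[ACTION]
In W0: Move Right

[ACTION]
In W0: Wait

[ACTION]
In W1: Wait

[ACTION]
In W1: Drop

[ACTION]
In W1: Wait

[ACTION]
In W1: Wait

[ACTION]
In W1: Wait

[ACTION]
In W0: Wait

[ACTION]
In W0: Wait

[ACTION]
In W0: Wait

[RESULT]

━━━━━━━━━━━━━━━━━━━━━━━━━━━┓ █    │Next: 
                           ┃██    │▓▓    
───────────────────────────┨      │ ▓▓   
   │Next:                  ┃      │      
   │▓▓                     ┃      │      
   │ ▓▓                    ┃      │      
   │                       ┃      │Score:
   │                       ┃      │0     
   │                       ┃      │      
   │Score:                 ┃      │      
   │0                      ┃      │      
━━━━━━━━━━━━━━━━━━━━━━━━━━━┛      │      
                       ┃          │      
                       ┃          │      
                       ┃          │      
                       ┗━━━━━━━━━━━━━━━━━


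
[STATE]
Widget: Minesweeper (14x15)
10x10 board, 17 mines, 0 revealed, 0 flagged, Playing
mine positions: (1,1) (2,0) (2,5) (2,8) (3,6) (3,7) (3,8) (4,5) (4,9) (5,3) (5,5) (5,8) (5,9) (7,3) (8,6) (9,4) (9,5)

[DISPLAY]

■■■■■■■■■■    
■■■■■■■■■■    
■■■■■■■■■■    
■■■■■■■■■■    
■■■■■■■■■■    
■■■■■■■■■■    
■■■■■■■■■■    
■■■■■■■■■■    
■■■■■■■■■■    
■■■■■■■■■■    
              
              
              
              
              


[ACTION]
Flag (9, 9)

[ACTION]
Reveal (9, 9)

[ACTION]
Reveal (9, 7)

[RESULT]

■■■■■■■■■■    
■■■■■■■■■■    
■■■■■■■■■■    
■■■■■■■■■■    
■■■■■■■■■■    
■■■■■■■■■■    
■■■■■■■■■■    
■■■■■■■■■■    
■■■■■■■■■■    
■■■■■■■1■⚑    
              
              
              
              
              


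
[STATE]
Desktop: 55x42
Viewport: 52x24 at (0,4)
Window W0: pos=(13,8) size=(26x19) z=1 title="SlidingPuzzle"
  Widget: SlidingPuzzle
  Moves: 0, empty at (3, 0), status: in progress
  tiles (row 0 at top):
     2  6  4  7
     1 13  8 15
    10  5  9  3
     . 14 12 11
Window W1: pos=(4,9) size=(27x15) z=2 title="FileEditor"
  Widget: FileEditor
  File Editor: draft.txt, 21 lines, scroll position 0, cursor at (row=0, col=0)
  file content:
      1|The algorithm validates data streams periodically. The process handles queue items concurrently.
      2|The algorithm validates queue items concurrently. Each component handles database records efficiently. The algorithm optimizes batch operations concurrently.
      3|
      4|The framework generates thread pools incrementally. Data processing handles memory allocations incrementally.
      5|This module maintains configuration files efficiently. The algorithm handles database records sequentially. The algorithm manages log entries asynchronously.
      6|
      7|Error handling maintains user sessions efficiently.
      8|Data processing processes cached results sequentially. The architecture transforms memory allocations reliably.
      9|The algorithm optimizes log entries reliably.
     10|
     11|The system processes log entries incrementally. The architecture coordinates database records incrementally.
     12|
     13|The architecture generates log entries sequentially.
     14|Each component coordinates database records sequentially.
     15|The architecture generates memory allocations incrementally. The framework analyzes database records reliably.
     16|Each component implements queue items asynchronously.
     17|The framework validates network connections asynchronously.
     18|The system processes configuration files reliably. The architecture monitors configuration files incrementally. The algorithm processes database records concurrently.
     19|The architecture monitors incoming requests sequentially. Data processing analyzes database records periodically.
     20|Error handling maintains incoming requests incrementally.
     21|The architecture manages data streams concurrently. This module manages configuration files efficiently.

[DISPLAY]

                                                    
                                                    
                                                    
                                                    
             ┏━━━━━━━━━━━━━━━━━━━━━━━━┓             
    ┏━━━━━━━━━━━━━━━━━━━━━━━━━┓       ┃             
    ┃ FileEditor              ┃───────┨             
    ┠─────────────────────────┨───┐   ┃             
    ┃█he algorithm validates ▲┃ 7 │   ┃             
    ┃The algorithm validates █┃───┤   ┃             
    ┃                        ░┃15 │   ┃             
    ┃The framework generates ░┃───┤   ┃             
    ┃This module maintains co░┃ 3 │   ┃             
    ┃                        ░┃───┤   ┃             
    ┃Error handling maintains░┃11 │   ┃             
    ┃Data processing processe░┃───┘   ┃             
    ┃The algorithm optimizes ░┃       ┃             
    ┃                        ░┃       ┃             
    ┃The system processes log▼┃       ┃             
    ┗━━━━━━━━━━━━━━━━━━━━━━━━━┛       ┃             
             ┃                        ┃             
             ┃                        ┃             
             ┗━━━━━━━━━━━━━━━━━━━━━━━━┛             
                                                    


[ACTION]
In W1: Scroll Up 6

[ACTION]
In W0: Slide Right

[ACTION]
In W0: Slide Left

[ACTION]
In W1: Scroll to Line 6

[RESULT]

                                                    
                                                    
                                                    
                                                    
             ┏━━━━━━━━━━━━━━━━━━━━━━━━┓             
    ┏━━━━━━━━━━━━━━━━━━━━━━━━━┓       ┃             
    ┃ FileEditor              ┃───────┨             
    ┠─────────────────────────┨───┐   ┃             
    ┃                        ▲┃ 7 │   ┃             
    ┃Error handling maintains░┃───┤   ┃             
    ┃Data processing processe░┃15 │   ┃             
    ┃The algorithm optimizes ░┃───┤   ┃             
    ┃                        ░┃ 3 │   ┃             
    ┃The system processes log█┃───┤   ┃             
    ┃                        ░┃11 │   ┃             
    ┃The architecture generat░┃───┘   ┃             
    ┃Each component coordinat░┃       ┃             
    ┃The architecture generat░┃       ┃             
    ┃Each component implement▼┃       ┃             
    ┗━━━━━━━━━━━━━━━━━━━━━━━━━┛       ┃             
             ┃                        ┃             
             ┃                        ┃             
             ┗━━━━━━━━━━━━━━━━━━━━━━━━┛             
                                                    


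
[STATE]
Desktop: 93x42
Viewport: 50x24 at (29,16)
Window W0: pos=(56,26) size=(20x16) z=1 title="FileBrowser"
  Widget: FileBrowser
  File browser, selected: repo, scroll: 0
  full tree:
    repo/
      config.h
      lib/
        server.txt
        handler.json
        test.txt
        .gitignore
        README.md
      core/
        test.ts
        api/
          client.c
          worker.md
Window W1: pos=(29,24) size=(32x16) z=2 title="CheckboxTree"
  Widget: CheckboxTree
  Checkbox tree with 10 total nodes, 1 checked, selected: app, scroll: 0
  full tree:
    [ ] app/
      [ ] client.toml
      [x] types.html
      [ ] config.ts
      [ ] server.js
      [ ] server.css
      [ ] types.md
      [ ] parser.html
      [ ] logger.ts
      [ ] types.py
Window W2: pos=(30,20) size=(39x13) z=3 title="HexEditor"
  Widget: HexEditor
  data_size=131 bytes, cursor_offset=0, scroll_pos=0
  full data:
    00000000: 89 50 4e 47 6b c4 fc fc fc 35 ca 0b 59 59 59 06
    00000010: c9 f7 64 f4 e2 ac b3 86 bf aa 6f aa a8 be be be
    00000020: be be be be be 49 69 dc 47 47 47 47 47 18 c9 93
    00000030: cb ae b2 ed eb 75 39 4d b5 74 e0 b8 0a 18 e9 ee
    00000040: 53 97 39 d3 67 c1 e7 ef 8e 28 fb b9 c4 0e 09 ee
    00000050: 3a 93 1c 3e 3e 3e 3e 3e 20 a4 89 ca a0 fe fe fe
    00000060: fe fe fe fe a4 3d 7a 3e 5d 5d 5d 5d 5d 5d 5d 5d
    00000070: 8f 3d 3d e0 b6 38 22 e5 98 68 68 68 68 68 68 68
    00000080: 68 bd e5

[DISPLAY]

                                                  
                                                  
                                                  
                                                  
 ┏━━━━━━━━━━━━━━━━━━━━━━━━━━━━━━━━━━━━━┓          
 ┃ HexEditor                           ┃          
 ┠─────────────────────────────────────┨          
 ┃00000000  89 50 4e 47 6b c4 fc fc  fc┃          
┏┃00000010  c9 f7 64 f4 e2 ac b3 86  bf┃          
┃┃00000020  be be be be be 49 69 dc  47┃          
┠┃00000030  cb ae b2 ed eb 75 39 4d  b5┃━━━━━━┓   
┃┃00000040  53 97 39 d3 67 c1 e7 ef  8e┃      ┃   
┃┃00000050  3a 93 1c 3e 3e 3e 3e 3e  20┃──────┨   
┃┃00000060  fe fe fe fe a4 3d 7a 3e  5d┃      ┃   
┃┃00000070  8f 3d 3d e0 b6 38 22 e5  98┃      ┃   
┃┃00000080  68 bd e5                   ┃      ┃   
┃┗━━━━━━━━━━━━━━━━━━━━━━━━━━━━━━━━━━━━━┛/     ┃   
┃   [ ] types.md               ┃              ┃   
┃   [ ] parser.html            ┃              ┃   
┃   [ ] logger.ts              ┃              ┃   
┃   [ ] types.py               ┃              ┃   
┃                              ┃              ┃   
┃                              ┃              ┃   
┗━━━━━━━━━━━━━━━━━━━━━━━━━━━━━━┛              ┃   


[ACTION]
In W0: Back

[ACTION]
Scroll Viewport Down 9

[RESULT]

                                                  
                                                  
 ┏━━━━━━━━━━━━━━━━━━━━━━━━━━━━━━━━━━━━━┓          
 ┃ HexEditor                           ┃          
 ┠─────────────────────────────────────┨          
 ┃00000000  89 50 4e 47 6b c4 fc fc  fc┃          
┏┃00000010  c9 f7 64 f4 e2 ac b3 86  bf┃          
┃┃00000020  be be be be be 49 69 dc  47┃          
┠┃00000030  cb ae b2 ed eb 75 39 4d  b5┃━━━━━━┓   
┃┃00000040  53 97 39 d3 67 c1 e7 ef  8e┃      ┃   
┃┃00000050  3a 93 1c 3e 3e 3e 3e 3e  20┃──────┨   
┃┃00000060  fe fe fe fe a4 3d 7a 3e  5d┃      ┃   
┃┃00000070  8f 3d 3d e0 b6 38 22 e5  98┃      ┃   
┃┃00000080  68 bd e5                   ┃      ┃   
┃┗━━━━━━━━━━━━━━━━━━━━━━━━━━━━━━━━━━━━━┛/     ┃   
┃   [ ] types.md               ┃              ┃   
┃   [ ] parser.html            ┃              ┃   
┃   [ ] logger.ts              ┃              ┃   
┃   [ ] types.py               ┃              ┃   
┃                              ┃              ┃   
┃                              ┃              ┃   
┗━━━━━━━━━━━━━━━━━━━━━━━━━━━━━━┛              ┃   
                           ┃                  ┃   
                           ┗━━━━━━━━━━━━━━━━━━┛   


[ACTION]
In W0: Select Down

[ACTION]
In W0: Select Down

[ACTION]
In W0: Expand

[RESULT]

                                                  
                                                  
 ┏━━━━━━━━━━━━━━━━━━━━━━━━━━━━━━━━━━━━━┓          
 ┃ HexEditor                           ┃          
 ┠─────────────────────────────────────┨          
 ┃00000000  89 50 4e 47 6b c4 fc fc  fc┃          
┏┃00000010  c9 f7 64 f4 e2 ac b3 86  bf┃          
┃┃00000020  be be be be be 49 69 dc  47┃          
┠┃00000030  cb ae b2 ed eb 75 39 4d  b5┃━━━━━━┓   
┃┃00000040  53 97 39 d3 67 c1 e7 ef  8e┃      ┃   
┃┃00000050  3a 93 1c 3e 3e 3e 3e 3e  20┃──────┨   
┃┃00000060  fe fe fe fe a4 3d 7a 3e  5d┃      ┃   
┃┃00000070  8f 3d 3d e0 b6 38 22 e5  98┃      ┃   
┃┃00000080  68 bd e5                   ┃      ┃   
┃┗━━━━━━━━━━━━━━━━━━━━━━━━━━━━━━━━━━━━━┛.txt  ┃   
┃   [ ] types.md               ┃  handler.json┃   
┃   [ ] parser.html            ┃  test.txt    ┃   
┃   [ ] logger.ts              ┃  .gitignore  ┃   
┃   [ ] types.py               ┃  README.md   ┃   
┃                              ┃[+] core/     ┃   
┃                              ┃              ┃   
┗━━━━━━━━━━━━━━━━━━━━━━━━━━━━━━┛              ┃   
                           ┃                  ┃   
                           ┗━━━━━━━━━━━━━━━━━━┛   


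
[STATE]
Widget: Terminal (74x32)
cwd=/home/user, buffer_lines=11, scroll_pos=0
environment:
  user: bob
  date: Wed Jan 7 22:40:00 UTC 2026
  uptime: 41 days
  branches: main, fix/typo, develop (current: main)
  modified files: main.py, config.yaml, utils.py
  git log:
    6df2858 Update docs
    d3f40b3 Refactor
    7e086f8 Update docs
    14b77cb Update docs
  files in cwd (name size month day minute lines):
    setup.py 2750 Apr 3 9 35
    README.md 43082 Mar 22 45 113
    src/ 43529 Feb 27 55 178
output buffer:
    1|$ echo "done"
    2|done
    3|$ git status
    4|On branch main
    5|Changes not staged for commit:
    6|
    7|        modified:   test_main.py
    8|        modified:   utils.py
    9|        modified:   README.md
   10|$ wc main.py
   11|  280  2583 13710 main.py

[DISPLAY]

$ echo "done"                                                             
done                                                                      
$ git status                                                              
On branch main                                                            
Changes not staged for commit:                                            
                                                                          
        modified:   test_main.py                                          
        modified:   utils.py                                              
        modified:   README.md                                             
$ wc main.py                                                              
  280  2583 13710 main.py                                                 
$ █                                                                       
                                                                          
                                                                          
                                                                          
                                                                          
                                                                          
                                                                          
                                                                          
                                                                          
                                                                          
                                                                          
                                                                          
                                                                          
                                                                          
                                                                          
                                                                          
                                                                          
                                                                          
                                                                          
                                                                          
                                                                          


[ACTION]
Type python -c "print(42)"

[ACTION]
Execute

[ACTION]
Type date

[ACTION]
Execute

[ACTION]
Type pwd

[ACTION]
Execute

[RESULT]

$ echo "done"                                                             
done                                                                      
$ git status                                                              
On branch main                                                            
Changes not staged for commit:                                            
                                                                          
        modified:   test_main.py                                          
        modified:   utils.py                                              
        modified:   README.md                                             
$ wc main.py                                                              
  280  2583 13710 main.py                                                 
$ python -c "print(42)"                                                   
42                                                                        
$ date                                                                    
Wed Jan 7 22:40:00 UTC 2026                                               
$ pwd                                                                     
/home/user                                                                
$ █                                                                       
                                                                          
                                                                          
                                                                          
                                                                          
                                                                          
                                                                          
                                                                          
                                                                          
                                                                          
                                                                          
                                                                          
                                                                          
                                                                          
                                                                          


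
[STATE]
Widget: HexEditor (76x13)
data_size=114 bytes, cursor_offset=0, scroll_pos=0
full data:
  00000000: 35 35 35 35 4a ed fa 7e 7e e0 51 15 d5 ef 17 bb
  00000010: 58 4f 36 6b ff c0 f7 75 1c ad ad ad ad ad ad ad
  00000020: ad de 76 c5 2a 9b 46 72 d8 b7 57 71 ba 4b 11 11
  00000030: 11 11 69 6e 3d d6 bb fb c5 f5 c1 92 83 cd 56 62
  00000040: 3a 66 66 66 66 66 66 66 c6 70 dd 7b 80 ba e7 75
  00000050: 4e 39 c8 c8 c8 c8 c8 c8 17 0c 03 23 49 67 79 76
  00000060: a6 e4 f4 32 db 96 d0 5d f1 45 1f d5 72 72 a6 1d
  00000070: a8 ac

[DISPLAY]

00000000  35 35 35 35 4a ed fa 7e  7e e0 51 15 d5 ef 17 bb  |5555J..~~.Q....
00000010  58 4f 36 6b ff c0 f7 75  1c ad ad ad ad ad ad ad  |XO6k...u.......
00000020  ad de 76 c5 2a 9b 46 72  d8 b7 57 71 ba 4b 11 11  |..v.*.Fr..Wq.K.
00000030  11 11 69 6e 3d d6 bb fb  c5 f5 c1 92 83 cd 56 62  |..in=.........V
00000040  3a 66 66 66 66 66 66 66  c6 70 dd 7b 80 ba e7 75  |:fffffff.p.{...
00000050  4e 39 c8 c8 c8 c8 c8 c8  17 0c 03 23 49 67 79 76  |N9.........#Igy
00000060  a6 e4 f4 32 db 96 d0 5d  f1 45 1f d5 72 72 a6 1d  |...2...].E..rr.
00000070  a8 ac                                             |..             
                                                                            
                                                                            
                                                                            
                                                                            
                                                                            


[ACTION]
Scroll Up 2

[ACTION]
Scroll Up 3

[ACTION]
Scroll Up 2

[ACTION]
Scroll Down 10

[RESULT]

00000070  a8 ac                                             |..             
                                                                            
                                                                            
                                                                            
                                                                            
                                                                            
                                                                            
                                                                            
                                                                            
                                                                            
                                                                            
                                                                            
                                                                            


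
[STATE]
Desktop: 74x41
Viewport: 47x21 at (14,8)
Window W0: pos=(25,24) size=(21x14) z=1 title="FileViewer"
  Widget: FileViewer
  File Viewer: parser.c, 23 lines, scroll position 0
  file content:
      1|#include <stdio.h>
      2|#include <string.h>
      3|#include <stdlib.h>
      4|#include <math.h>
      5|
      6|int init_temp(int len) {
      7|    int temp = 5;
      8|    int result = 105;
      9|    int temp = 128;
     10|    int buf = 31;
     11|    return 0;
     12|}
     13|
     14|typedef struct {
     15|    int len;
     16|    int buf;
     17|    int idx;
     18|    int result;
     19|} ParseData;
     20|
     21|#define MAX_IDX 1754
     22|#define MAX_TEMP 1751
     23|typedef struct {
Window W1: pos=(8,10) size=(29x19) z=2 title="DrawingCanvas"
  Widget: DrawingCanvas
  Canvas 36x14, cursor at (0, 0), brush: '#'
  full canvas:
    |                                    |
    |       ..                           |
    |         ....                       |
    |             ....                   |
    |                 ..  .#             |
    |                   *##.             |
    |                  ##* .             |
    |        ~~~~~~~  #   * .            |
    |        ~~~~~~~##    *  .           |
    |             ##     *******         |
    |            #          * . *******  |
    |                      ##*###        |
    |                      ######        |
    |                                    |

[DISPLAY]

                                               
                                               
━━━━━━━━━━━━━━━━━━━━━━┓                        
ingCanvas             ┃                        
──────────────────────┨                        
                      ┃                        
  ..                  ┃                        
    ....              ┃                        
        ....          ┃                        
            ..  .#    ┃                        
              *##.    ┃                        
             ##* .    ┃                        
   ~~~~~~~  #   * .   ┃                        
   ~~~~~~~##    *  .  ┃                        
        ##     *******┃                        
       #          * . ┃                        
                 ##*##┃━━━━━━━━┓               
                 #####┃        ┃               
                      ┃────────┨               
                      ┃tdio.h>▲┃               
━━━━━━━━━━━━━━━━━━━━━━┛tring.h█┃               


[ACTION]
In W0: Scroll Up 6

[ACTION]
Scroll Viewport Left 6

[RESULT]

                                               
                                               
┏━━━━━━━━━━━━━━━━━━━━━━━━━━━┓                  
┃ DrawingCanvas             ┃                  
┠───────────────────────────┨                  
┃+                          ┃                  
┃       ..                  ┃                  
┃         ....              ┃                  
┃             ....          ┃                  
┃                 ..  .#    ┃                  
┃                   *##.    ┃                  
┃                  ##* .    ┃                  
┃        ~~~~~~~  #   * .   ┃                  
┃        ~~~~~~~##    *  .  ┃                  
┃             ##     *******┃                  
┃            #          * . ┃                  
┃                      ##*##┃━━━━━━━━┓         
┃                      #####┃        ┃         
┃                           ┃────────┨         
┃                           ┃tdio.h>▲┃         
┗━━━━━━━━━━━━━━━━━━━━━━━━━━━┛tring.h█┃         


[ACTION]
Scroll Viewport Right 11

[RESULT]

                                               
                                               
━━━━━━━━━━━━━━━━━┓                             
nvas             ┃                             
─────────────────┨                             
                 ┃                             
                 ┃                             
...              ┃                             
   ....          ┃                             
       ..  .#    ┃                             
         *##.    ┃                             
        ##* .    ┃                             
~~~~~  #   * .   ┃                             
~~~~~##    *  .  ┃                             
   ##     *******┃                             
  #          * . ┃                             
            ##*##┃━━━━━━━━┓                    
            #####┃        ┃                    
                 ┃────────┨                    
                 ┃tdio.h>▲┃                    
━━━━━━━━━━━━━━━━━┛tring.h█┃                    


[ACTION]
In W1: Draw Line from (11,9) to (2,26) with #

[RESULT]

                                               
                                               
━━━━━━━━━━━━━━━━━┓                             
nvas             ┃                             
─────────────────┨                             
                 ┃                             
                 ┃                             
...             #┃                             
   ....       ## ┃                             
       ..  .##   ┃                             
         *##.    ┃                             
        ##* .    ┃                             
~~~~~ ##   * .   ┃                             
~~~~###    *  .  ┃                             
  ###     *******┃                             
###          * . ┃                             
            ##*##┃━━━━━━━━┓                    
            #####┃        ┃                    
                 ┃────────┨                    
                 ┃tdio.h>▲┃                    
━━━━━━━━━━━━━━━━━┛tring.h█┃                    
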